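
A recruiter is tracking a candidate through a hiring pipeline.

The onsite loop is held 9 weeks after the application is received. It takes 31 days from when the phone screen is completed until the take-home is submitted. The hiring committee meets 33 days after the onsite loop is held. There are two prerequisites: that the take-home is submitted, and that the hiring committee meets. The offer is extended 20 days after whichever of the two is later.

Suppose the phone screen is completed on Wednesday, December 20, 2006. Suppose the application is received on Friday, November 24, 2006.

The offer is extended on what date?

The phone screen is completed: Dec 20, 2006.
The take-home is submitted: Dec 20, 2006 + 31 days = Jan 20, 2007.
The application is received: Nov 24, 2006.
The onsite loop is held: Nov 24, 2006 + 9 weeks = Jan 26, 2007.
The hiring committee meets: Jan 26, 2007 + 33 days = Feb 28, 2007.
Both prerequisites met — the take-home is submitted (Jan 20, 2007), the hiring committee meets (Feb 28, 2007); the later is Feb 28, 2007.
The offer is extended: Feb 28, 2007 + 20 days = Mar 20, 2007.

Tuesday, March 20, 2007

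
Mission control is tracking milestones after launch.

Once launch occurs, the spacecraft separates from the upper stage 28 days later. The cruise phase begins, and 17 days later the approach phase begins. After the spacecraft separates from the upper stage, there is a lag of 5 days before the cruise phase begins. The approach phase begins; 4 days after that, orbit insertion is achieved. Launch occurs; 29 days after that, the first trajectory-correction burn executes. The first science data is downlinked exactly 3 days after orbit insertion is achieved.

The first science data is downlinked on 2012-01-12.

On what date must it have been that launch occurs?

2011-11-16

The first science data is downlinked: Jan 12, 2012.
Orbit insertion is achieved: Jan 12, 2012 − 3 days = Jan 9, 2012.
The approach phase begins: Jan 9, 2012 − 4 days = Jan 5, 2012.
The cruise phase begins: Jan 5, 2012 − 17 days = Dec 19, 2011.
The spacecraft separates from the upper stage: Dec 19, 2011 − 5 days = Dec 14, 2011.
Launch occurs: Dec 14, 2011 − 28 days = Nov 16, 2011.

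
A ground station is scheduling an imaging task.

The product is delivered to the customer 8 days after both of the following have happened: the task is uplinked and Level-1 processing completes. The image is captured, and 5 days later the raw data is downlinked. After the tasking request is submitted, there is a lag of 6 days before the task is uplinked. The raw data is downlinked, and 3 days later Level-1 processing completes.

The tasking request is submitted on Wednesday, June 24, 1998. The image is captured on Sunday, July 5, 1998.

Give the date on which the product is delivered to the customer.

The tasking request is submitted: Jun 24, 1998.
The task is uplinked: Jun 24, 1998 + 6 days = Jun 30, 1998.
The image is captured: Jul 5, 1998.
The raw data is downlinked: Jul 5, 1998 + 5 days = Jul 10, 1998.
Level-1 processing completes: Jul 10, 1998 + 3 days = Jul 13, 1998.
Both prerequisites met — the task is uplinked (Jun 30, 1998), Level-1 processing completes (Jul 13, 1998); the later is Jul 13, 1998.
The product is delivered to the customer: Jul 13, 1998 + 8 days = Jul 21, 1998.

Tuesday, July 21, 1998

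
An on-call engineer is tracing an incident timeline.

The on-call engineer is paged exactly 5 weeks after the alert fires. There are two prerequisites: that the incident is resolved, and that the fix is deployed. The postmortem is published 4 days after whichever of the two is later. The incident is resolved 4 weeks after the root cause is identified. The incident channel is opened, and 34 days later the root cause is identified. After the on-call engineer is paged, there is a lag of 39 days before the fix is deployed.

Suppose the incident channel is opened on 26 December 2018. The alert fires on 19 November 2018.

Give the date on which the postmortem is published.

The incident channel is opened: Dec 26, 2018.
The root cause is identified: Dec 26, 2018 + 34 days = Jan 29, 2019.
The incident is resolved: Jan 29, 2019 + 4 weeks = Feb 26, 2019.
The alert fires: Nov 19, 2018.
The on-call engineer is paged: Nov 19, 2018 + 5 weeks = Dec 24, 2018.
The fix is deployed: Dec 24, 2018 + 39 days = Feb 1, 2019.
Both prerequisites met — the incident is resolved (Feb 26, 2019), the fix is deployed (Feb 1, 2019); the later is Feb 26, 2019.
The postmortem is published: Feb 26, 2019 + 4 days = Mar 2, 2019.

2 March 2019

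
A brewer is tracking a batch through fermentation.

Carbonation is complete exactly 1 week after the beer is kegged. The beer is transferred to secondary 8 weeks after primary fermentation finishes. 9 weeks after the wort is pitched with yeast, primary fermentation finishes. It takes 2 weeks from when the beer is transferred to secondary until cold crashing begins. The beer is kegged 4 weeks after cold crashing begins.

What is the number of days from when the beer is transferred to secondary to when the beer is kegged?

42 days

Causal path: the beer is transferred to secondary → cold crashing begins → the beer is kegged.
Total delay along the path: 2 + 4 weeks = 6 weeks = 42 days.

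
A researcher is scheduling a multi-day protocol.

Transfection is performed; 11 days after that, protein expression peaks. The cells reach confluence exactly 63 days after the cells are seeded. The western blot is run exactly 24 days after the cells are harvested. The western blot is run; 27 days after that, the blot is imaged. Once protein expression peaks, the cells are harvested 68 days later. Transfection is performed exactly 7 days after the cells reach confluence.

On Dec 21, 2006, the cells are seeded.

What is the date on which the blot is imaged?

Jul 9, 2007

The cells are seeded: Dec 21, 2006.
The cells reach confluence: Dec 21, 2006 + 63 days = Feb 22, 2007.
Transfection is performed: Feb 22, 2007 + 7 days = Mar 1, 2007.
Protein expression peaks: Mar 1, 2007 + 11 days = Mar 12, 2007.
The cells are harvested: Mar 12, 2007 + 68 days = May 19, 2007.
The western blot is run: May 19, 2007 + 24 days = Jun 12, 2007.
The blot is imaged: Jun 12, 2007 + 27 days = Jul 9, 2007.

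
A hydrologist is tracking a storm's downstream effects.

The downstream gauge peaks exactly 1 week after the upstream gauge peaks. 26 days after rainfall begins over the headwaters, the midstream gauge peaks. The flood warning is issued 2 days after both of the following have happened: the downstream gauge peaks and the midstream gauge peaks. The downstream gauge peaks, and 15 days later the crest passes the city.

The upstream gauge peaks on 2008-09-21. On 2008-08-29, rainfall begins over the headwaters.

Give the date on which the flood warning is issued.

2008-09-30

The upstream gauge peaks: Sep 21, 2008.
The downstream gauge peaks: Sep 21, 2008 + 1 week = Sep 28, 2008.
Rainfall begins over the headwaters: Aug 29, 2008.
The midstream gauge peaks: Aug 29, 2008 + 26 days = Sep 24, 2008.
Both prerequisites met — the downstream gauge peaks (Sep 28, 2008), the midstream gauge peaks (Sep 24, 2008); the later is Sep 28, 2008.
The flood warning is issued: Sep 28, 2008 + 2 days = Sep 30, 2008.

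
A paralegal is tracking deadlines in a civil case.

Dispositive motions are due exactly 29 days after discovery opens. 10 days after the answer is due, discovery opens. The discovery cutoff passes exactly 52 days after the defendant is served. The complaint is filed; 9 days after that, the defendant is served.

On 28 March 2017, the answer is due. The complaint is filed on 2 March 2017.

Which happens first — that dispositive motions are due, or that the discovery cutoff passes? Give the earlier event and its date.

The discovery cutoff passes — 2 May 2017

The answer is due: Mar 28, 2017.
Discovery opens: Mar 28, 2017 + 10 days = Apr 7, 2017.
Dispositive motions are due: Apr 7, 2017 + 29 days = May 6, 2017.
The complaint is filed: Mar 2, 2017.
The defendant is served: Mar 2, 2017 + 9 days = Mar 11, 2017.
The discovery cutoff passes: Mar 11, 2017 + 52 days = May 2, 2017.
Comparing: dispositive motions are due on May 6, 2017 vs the discovery cutoff passes on May 2, 2017. Earlier: the discovery cutoff passes.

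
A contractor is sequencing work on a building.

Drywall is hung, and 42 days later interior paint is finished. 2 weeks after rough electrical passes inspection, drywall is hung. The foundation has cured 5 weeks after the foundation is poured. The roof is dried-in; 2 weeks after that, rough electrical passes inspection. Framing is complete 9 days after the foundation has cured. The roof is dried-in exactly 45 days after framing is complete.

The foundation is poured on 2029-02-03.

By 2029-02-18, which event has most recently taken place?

The foundation is poured

The foundation is poured: Feb 3, 2029.
The foundation has cured: Feb 3, 2029 + 5 weeks = Mar 10, 2029.
Framing is complete: Mar 10, 2029 + 9 days = Mar 19, 2029.
The roof is dried-in: Mar 19, 2029 + 45 days = May 3, 2029.
Rough electrical passes inspection: May 3, 2029 + 2 weeks = May 17, 2029.
Drywall is hung: May 17, 2029 + 2 weeks = May 31, 2029.
Interior paint is finished: May 31, 2029 + 42 days = Jul 12, 2029.
Feb 18, 2029 falls between when the foundation is poured (Feb 3, 2029) and when the foundation has cured (Mar 10, 2029).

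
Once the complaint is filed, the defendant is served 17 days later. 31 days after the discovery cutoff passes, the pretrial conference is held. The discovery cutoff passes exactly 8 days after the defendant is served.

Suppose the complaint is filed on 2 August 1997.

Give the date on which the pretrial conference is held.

The complaint is filed: Aug 2, 1997.
The defendant is served: Aug 2, 1997 + 17 days = Aug 19, 1997.
The discovery cutoff passes: Aug 19, 1997 + 8 days = Aug 27, 1997.
The pretrial conference is held: Aug 27, 1997 + 31 days = Sep 27, 1997.

27 September 1997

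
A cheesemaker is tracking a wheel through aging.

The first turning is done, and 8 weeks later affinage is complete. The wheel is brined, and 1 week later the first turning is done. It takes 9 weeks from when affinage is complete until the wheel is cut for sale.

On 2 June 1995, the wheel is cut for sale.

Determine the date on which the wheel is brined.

27 January 1995

The wheel is cut for sale: Jun 2, 1995.
Affinage is complete: Jun 2, 1995 − 9 weeks = Mar 31, 1995.
The first turning is done: Mar 31, 1995 − 8 weeks = Feb 3, 1995.
The wheel is brined: Feb 3, 1995 − 1 week = Jan 27, 1995.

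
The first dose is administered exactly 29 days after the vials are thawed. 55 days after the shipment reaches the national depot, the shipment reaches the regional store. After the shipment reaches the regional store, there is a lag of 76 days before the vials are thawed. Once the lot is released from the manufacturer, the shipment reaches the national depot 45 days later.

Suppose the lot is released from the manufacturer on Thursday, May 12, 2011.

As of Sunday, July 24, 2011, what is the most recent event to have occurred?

The lot is released from the manufacturer: May 12, 2011.
The shipment reaches the national depot: May 12, 2011 + 45 days = Jun 26, 2011.
The shipment reaches the regional store: Jun 26, 2011 + 55 days = Aug 20, 2011.
The vials are thawed: Aug 20, 2011 + 76 days = Nov 4, 2011.
The first dose is administered: Nov 4, 2011 + 29 days = Dec 3, 2011.
Jul 24, 2011 falls between when the shipment reaches the national depot (Jun 26, 2011) and when the shipment reaches the regional store (Aug 20, 2011).

The shipment reaches the national depot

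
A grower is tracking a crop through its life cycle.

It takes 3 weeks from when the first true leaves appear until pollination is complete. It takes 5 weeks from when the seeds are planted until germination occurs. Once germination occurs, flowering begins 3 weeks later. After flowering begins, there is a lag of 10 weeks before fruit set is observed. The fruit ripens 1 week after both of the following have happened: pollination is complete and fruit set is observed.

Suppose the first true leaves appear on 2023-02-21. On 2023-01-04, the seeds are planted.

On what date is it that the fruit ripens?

2023-05-17

The first true leaves appear: Feb 21, 2023.
Pollination is complete: Feb 21, 2023 + 3 weeks = Mar 14, 2023.
The seeds are planted: Jan 4, 2023.
Germination occurs: Jan 4, 2023 + 5 weeks = Feb 8, 2023.
Flowering begins: Feb 8, 2023 + 3 weeks = Mar 1, 2023.
Fruit set is observed: Mar 1, 2023 + 10 weeks = May 10, 2023.
Both prerequisites met — pollination is complete (Mar 14, 2023), fruit set is observed (May 10, 2023); the later is May 10, 2023.
The fruit ripens: May 10, 2023 + 1 week = May 17, 2023.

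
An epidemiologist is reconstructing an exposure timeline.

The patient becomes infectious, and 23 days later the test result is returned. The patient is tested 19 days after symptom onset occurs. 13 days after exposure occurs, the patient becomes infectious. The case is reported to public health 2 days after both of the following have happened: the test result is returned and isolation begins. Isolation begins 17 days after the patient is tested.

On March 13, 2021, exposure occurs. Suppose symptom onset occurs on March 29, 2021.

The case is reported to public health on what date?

Exposure occurs: Mar 13, 2021.
The patient becomes infectious: Mar 13, 2021 + 13 days = Mar 26, 2021.
The test result is returned: Mar 26, 2021 + 23 days = Apr 18, 2021.
Symptom onset occurs: Mar 29, 2021.
The patient is tested: Mar 29, 2021 + 19 days = Apr 17, 2021.
Isolation begins: Apr 17, 2021 + 17 days = May 4, 2021.
Both prerequisites met — the test result is returned (Apr 18, 2021), isolation begins (May 4, 2021); the later is May 4, 2021.
The case is reported to public health: May 4, 2021 + 2 days = May 6, 2021.

May 6, 2021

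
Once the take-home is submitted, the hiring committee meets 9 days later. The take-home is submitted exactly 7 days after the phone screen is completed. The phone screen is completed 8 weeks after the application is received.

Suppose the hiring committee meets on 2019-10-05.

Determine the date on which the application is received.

2019-07-25

The hiring committee meets: Oct 5, 2019.
The take-home is submitted: Oct 5, 2019 − 9 days = Sep 26, 2019.
The phone screen is completed: Sep 26, 2019 − 7 days = Sep 19, 2019.
The application is received: Sep 19, 2019 − 8 weeks = Jul 25, 2019.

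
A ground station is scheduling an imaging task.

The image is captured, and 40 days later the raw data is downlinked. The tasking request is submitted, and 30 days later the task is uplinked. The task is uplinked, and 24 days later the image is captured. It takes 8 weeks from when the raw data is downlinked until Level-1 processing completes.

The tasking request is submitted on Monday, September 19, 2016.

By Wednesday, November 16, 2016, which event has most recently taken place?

The image is captured

The tasking request is submitted: Sep 19, 2016.
The task is uplinked: Sep 19, 2016 + 30 days = Oct 19, 2016.
The image is captured: Oct 19, 2016 + 24 days = Nov 12, 2016.
The raw data is downlinked: Nov 12, 2016 + 40 days = Dec 22, 2016.
Level-1 processing completes: Dec 22, 2016 + 8 weeks = Feb 16, 2017.
Nov 16, 2016 falls between when the image is captured (Nov 12, 2016) and when the raw data is downlinked (Dec 22, 2016).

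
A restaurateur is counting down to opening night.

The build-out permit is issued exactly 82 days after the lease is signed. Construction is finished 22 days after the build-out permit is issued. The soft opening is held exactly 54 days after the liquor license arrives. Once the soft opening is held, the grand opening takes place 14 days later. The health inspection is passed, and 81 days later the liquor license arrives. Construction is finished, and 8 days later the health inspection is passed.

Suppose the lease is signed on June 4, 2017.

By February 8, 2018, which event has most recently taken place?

The lease is signed: Jun 4, 2017.
The build-out permit is issued: Jun 4, 2017 + 82 days = Aug 25, 2017.
Construction is finished: Aug 25, 2017 + 22 days = Sep 16, 2017.
The health inspection is passed: Sep 16, 2017 + 8 days = Sep 24, 2017.
The liquor license arrives: Sep 24, 2017 + 81 days = Dec 14, 2017.
The soft opening is held: Dec 14, 2017 + 54 days = Feb 6, 2018.
The grand opening takes place: Feb 6, 2018 + 14 days = Feb 20, 2018.
Feb 8, 2018 falls between when the soft opening is held (Feb 6, 2018) and when the grand opening takes place (Feb 20, 2018).

The soft opening is held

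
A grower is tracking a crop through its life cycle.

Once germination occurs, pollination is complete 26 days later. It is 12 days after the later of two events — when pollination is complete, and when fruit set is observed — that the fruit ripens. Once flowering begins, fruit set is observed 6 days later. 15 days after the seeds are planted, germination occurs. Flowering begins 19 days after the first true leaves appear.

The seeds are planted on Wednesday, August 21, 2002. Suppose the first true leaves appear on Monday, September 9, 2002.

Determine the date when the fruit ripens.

The seeds are planted: Aug 21, 2002.
Germination occurs: Aug 21, 2002 + 15 days = Sep 5, 2002.
Pollination is complete: Sep 5, 2002 + 26 days = Oct 1, 2002.
The first true leaves appear: Sep 9, 2002.
Flowering begins: Sep 9, 2002 + 19 days = Sep 28, 2002.
Fruit set is observed: Sep 28, 2002 + 6 days = Oct 4, 2002.
Both prerequisites met — pollination is complete (Oct 1, 2002), fruit set is observed (Oct 4, 2002); the later is Oct 4, 2002.
The fruit ripens: Oct 4, 2002 + 12 days = Oct 16, 2002.

Wednesday, October 16, 2002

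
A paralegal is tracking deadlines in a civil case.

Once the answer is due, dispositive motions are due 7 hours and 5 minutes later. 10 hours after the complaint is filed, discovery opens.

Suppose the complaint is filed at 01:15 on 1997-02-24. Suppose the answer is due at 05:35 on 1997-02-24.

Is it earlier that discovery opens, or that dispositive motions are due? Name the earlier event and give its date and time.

The complaint is filed: 01:15 Feb 24, 1997.
Discovery opens: 01:15 Feb 24, 1997 + 10h = 11:15 Feb 24, 1997.
The answer is due: 05:35 Feb 24, 1997.
Dispositive motions are due: 05:35 Feb 24, 1997 + 7h05m = 12:40 Feb 24, 1997.
Comparing: discovery opens at 11:15 Feb 24, 1997 vs dispositive motions are due at 12:40 Feb 24, 1997. Earlier: discovery opens.

Discovery opens — 11:15 on 1997-02-24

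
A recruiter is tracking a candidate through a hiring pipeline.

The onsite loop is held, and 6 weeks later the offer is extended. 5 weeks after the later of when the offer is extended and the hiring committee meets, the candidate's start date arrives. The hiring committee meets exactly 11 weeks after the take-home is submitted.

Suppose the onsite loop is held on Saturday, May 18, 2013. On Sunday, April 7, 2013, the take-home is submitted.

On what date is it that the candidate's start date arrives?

The onsite loop is held: May 18, 2013.
The offer is extended: May 18, 2013 + 6 weeks = Jun 29, 2013.
The take-home is submitted: Apr 7, 2013.
The hiring committee meets: Apr 7, 2013 + 11 weeks = Jun 23, 2013.
Both prerequisites met — the offer is extended (Jun 29, 2013), the hiring committee meets (Jun 23, 2013); the later is Jun 29, 2013.
The candidate's start date arrives: Jun 29, 2013 + 5 weeks = Aug 3, 2013.

Saturday, August 3, 2013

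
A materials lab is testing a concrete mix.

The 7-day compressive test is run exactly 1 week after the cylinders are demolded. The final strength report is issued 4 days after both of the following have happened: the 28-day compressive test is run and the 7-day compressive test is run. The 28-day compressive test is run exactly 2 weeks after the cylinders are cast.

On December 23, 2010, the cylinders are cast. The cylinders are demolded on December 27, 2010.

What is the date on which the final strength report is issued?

The cylinders are cast: Dec 23, 2010.
The 28-day compressive test is run: Dec 23, 2010 + 2 weeks = Jan 6, 2011.
The cylinders are demolded: Dec 27, 2010.
The 7-day compressive test is run: Dec 27, 2010 + 1 week = Jan 3, 2011.
Both prerequisites met — the 28-day compressive test is run (Jan 6, 2011), the 7-day compressive test is run (Jan 3, 2011); the later is Jan 6, 2011.
The final strength report is issued: Jan 6, 2011 + 4 days = Jan 10, 2011.

January 10, 2011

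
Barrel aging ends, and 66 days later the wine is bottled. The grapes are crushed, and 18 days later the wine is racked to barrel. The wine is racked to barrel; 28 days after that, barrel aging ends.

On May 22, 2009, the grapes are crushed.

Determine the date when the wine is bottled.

The grapes are crushed: May 22, 2009.
The wine is racked to barrel: May 22, 2009 + 18 days = Jun 9, 2009.
Barrel aging ends: Jun 9, 2009 + 28 days = Jul 7, 2009.
The wine is bottled: Jul 7, 2009 + 66 days = Sep 11, 2009.

September 11, 2009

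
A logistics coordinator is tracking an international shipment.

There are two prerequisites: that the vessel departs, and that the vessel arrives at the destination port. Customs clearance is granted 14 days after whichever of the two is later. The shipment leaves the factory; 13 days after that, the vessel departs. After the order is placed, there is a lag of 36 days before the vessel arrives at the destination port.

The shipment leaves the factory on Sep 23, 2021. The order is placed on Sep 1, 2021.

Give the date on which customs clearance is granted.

The shipment leaves the factory: Sep 23, 2021.
The vessel departs: Sep 23, 2021 + 13 days = Oct 6, 2021.
The order is placed: Sep 1, 2021.
The vessel arrives at the destination port: Sep 1, 2021 + 36 days = Oct 7, 2021.
Both prerequisites met — the vessel departs (Oct 6, 2021), the vessel arrives at the destination port (Oct 7, 2021); the later is Oct 7, 2021.
Customs clearance is granted: Oct 7, 2021 + 14 days = Oct 21, 2021.

Oct 21, 2021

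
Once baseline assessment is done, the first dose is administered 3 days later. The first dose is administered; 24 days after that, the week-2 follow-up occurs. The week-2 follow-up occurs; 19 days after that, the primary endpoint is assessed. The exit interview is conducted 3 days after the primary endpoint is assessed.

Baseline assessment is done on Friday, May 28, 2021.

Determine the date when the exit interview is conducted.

Friday, July 16, 2021

Baseline assessment is done: May 28, 2021.
The first dose is administered: May 28, 2021 + 3 days = May 31, 2021.
The week-2 follow-up occurs: May 31, 2021 + 24 days = Jun 24, 2021.
The primary endpoint is assessed: Jun 24, 2021 + 19 days = Jul 13, 2021.
The exit interview is conducted: Jul 13, 2021 + 3 days = Jul 16, 2021.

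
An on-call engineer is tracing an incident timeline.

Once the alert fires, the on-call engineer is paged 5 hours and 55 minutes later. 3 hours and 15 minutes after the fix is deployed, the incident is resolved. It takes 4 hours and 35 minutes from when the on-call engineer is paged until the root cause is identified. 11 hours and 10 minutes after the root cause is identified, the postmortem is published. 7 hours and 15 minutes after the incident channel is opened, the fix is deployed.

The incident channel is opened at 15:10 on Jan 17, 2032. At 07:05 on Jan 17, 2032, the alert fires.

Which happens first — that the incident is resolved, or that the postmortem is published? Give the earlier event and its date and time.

The incident is resolved — 01:40 on Jan 18, 2032

The incident channel is opened: 15:10 Jan 17, 2032.
The fix is deployed: 15:10 Jan 17, 2032 + 7h15m = 22:25 Jan 17, 2032.
The incident is resolved: 22:25 Jan 17, 2032 + 3h15m = 01:40 Jan 18, 2032.
The alert fires: 07:05 Jan 17, 2032.
The on-call engineer is paged: 07:05 Jan 17, 2032 + 5h55m = 13:00 Jan 17, 2032.
The root cause is identified: 13:00 Jan 17, 2032 + 4h35m = 17:35 Jan 17, 2032.
The postmortem is published: 17:35 Jan 17, 2032 + 11h10m = 04:45 Jan 18, 2032.
Comparing: the incident is resolved at 01:40 Jan 18, 2032 vs the postmortem is published at 04:45 Jan 18, 2032. Earlier: the incident is resolved.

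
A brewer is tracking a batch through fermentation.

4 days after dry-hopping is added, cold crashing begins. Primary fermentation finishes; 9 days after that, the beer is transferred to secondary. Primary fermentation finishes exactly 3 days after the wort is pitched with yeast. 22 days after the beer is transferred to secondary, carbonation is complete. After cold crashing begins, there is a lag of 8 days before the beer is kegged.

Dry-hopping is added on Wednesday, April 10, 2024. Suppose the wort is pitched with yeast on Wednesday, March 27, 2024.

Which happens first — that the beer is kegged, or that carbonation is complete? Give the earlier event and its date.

Dry-hopping is added: Apr 10, 2024.
Cold crashing begins: Apr 10, 2024 + 4 days = Apr 14, 2024.
The beer is kegged: Apr 14, 2024 + 8 days = Apr 22, 2024.
The wort is pitched with yeast: Mar 27, 2024.
Primary fermentation finishes: Mar 27, 2024 + 3 days = Mar 30, 2024.
The beer is transferred to secondary: Mar 30, 2024 + 9 days = Apr 8, 2024.
Carbonation is complete: Apr 8, 2024 + 22 days = Apr 30, 2024.
Comparing: the beer is kegged on Apr 22, 2024 vs carbonation is complete on Apr 30, 2024. Earlier: the beer is kegged.

The beer is kegged — Monday, April 22, 2024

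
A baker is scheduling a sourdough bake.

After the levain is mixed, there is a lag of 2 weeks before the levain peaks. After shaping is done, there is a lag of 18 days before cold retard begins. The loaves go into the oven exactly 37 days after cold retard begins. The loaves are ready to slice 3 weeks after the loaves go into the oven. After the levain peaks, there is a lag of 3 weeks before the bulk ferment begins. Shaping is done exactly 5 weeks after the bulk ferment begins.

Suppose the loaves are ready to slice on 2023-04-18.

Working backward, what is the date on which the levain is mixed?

2022-11-23

The loaves are ready to slice: Apr 18, 2023.
The loaves go into the oven: Apr 18, 2023 − 3 weeks = Mar 28, 2023.
Cold retard begins: Mar 28, 2023 − 37 days = Feb 19, 2023.
Shaping is done: Feb 19, 2023 − 18 days = Feb 1, 2023.
The bulk ferment begins: Feb 1, 2023 − 5 weeks = Dec 28, 2022.
The levain peaks: Dec 28, 2022 − 3 weeks = Dec 7, 2022.
The levain is mixed: Dec 7, 2022 − 2 weeks = Nov 23, 2022.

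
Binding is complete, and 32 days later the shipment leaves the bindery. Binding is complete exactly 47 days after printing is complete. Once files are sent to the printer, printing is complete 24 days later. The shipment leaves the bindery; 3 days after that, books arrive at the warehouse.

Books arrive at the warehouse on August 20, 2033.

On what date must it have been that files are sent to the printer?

May 6, 2033

Books arrive at the warehouse: Aug 20, 2033.
The shipment leaves the bindery: Aug 20, 2033 − 3 days = Aug 17, 2033.
Binding is complete: Aug 17, 2033 − 32 days = Jul 16, 2033.
Printing is complete: Jul 16, 2033 − 47 days = May 30, 2033.
Files are sent to the printer: May 30, 2033 − 24 days = May 6, 2033.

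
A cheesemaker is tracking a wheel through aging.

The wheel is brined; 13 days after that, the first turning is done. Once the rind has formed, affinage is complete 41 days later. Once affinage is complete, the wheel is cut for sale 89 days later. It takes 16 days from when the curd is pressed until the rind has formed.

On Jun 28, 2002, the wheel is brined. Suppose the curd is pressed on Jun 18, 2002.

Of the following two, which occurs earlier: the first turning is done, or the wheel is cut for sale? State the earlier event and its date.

The wheel is brined: Jun 28, 2002.
The first turning is done: Jun 28, 2002 + 13 days = Jul 11, 2002.
The curd is pressed: Jun 18, 2002.
The rind has formed: Jun 18, 2002 + 16 days = Jul 4, 2002.
Affinage is complete: Jul 4, 2002 + 41 days = Aug 14, 2002.
The wheel is cut for sale: Aug 14, 2002 + 89 days = Nov 11, 2002.
Comparing: the first turning is done on Jul 11, 2002 vs the wheel is cut for sale on Nov 11, 2002. Earlier: the first turning is done.

The first turning is done — Jul 11, 2002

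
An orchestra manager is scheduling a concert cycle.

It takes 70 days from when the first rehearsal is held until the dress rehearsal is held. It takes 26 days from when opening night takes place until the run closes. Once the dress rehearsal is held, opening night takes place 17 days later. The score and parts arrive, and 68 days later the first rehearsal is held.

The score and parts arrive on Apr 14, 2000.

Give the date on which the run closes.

Oct 12, 2000

The score and parts arrive: Apr 14, 2000.
The first rehearsal is held: Apr 14, 2000 + 68 days = Jun 21, 2000.
The dress rehearsal is held: Jun 21, 2000 + 70 days = Aug 30, 2000.
Opening night takes place: Aug 30, 2000 + 17 days = Sep 16, 2000.
The run closes: Sep 16, 2000 + 26 days = Oct 12, 2000.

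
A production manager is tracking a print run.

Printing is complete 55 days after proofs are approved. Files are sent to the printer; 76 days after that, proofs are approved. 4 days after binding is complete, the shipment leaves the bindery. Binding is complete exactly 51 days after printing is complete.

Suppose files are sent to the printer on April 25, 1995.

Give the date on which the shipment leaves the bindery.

October 28, 1995

Files are sent to the printer: Apr 25, 1995.
Proofs are approved: Apr 25, 1995 + 76 days = Jul 10, 1995.
Printing is complete: Jul 10, 1995 + 55 days = Sep 3, 1995.
Binding is complete: Sep 3, 1995 + 51 days = Oct 24, 1995.
The shipment leaves the bindery: Oct 24, 1995 + 4 days = Oct 28, 1995.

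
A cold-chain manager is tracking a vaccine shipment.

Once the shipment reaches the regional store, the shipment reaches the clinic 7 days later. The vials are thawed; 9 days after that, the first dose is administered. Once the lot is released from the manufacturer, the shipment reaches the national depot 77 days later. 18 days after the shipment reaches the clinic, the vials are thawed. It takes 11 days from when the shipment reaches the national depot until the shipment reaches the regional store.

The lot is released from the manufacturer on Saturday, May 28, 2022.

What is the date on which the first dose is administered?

The lot is released from the manufacturer: May 28, 2022.
The shipment reaches the national depot: May 28, 2022 + 77 days = Aug 13, 2022.
The shipment reaches the regional store: Aug 13, 2022 + 11 days = Aug 24, 2022.
The shipment reaches the clinic: Aug 24, 2022 + 7 days = Aug 31, 2022.
The vials are thawed: Aug 31, 2022 + 18 days = Sep 18, 2022.
The first dose is administered: Sep 18, 2022 + 9 days = Sep 27, 2022.

Tuesday, September 27, 2022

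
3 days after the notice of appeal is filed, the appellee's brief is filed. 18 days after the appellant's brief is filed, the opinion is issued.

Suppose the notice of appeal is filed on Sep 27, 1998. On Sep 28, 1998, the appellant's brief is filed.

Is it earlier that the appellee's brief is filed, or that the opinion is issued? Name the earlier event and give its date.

The appellee's brief is filed — Sep 30, 1998

The notice of appeal is filed: Sep 27, 1998.
The appellee's brief is filed: Sep 27, 1998 + 3 days = Sep 30, 1998.
The appellant's brief is filed: Sep 28, 1998.
The opinion is issued: Sep 28, 1998 + 18 days = Oct 16, 1998.
Comparing: the appellee's brief is filed on Sep 30, 1998 vs the opinion is issued on Oct 16, 1998. Earlier: the appellee's brief is filed.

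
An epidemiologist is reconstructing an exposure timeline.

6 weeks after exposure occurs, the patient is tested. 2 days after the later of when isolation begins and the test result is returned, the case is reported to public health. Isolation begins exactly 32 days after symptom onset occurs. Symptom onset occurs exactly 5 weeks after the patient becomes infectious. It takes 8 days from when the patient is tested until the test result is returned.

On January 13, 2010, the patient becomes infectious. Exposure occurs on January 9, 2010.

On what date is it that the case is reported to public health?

The patient becomes infectious: Jan 13, 2010.
Symptom onset occurs: Jan 13, 2010 + 5 weeks = Feb 17, 2010.
Isolation begins: Feb 17, 2010 + 32 days = Mar 21, 2010.
Exposure occurs: Jan 9, 2010.
The patient is tested: Jan 9, 2010 + 6 weeks = Feb 20, 2010.
The test result is returned: Feb 20, 2010 + 8 days = Feb 28, 2010.
Both prerequisites met — isolation begins (Mar 21, 2010), the test result is returned (Feb 28, 2010); the later is Mar 21, 2010.
The case is reported to public health: Mar 21, 2010 + 2 days = Mar 23, 2010.

March 23, 2010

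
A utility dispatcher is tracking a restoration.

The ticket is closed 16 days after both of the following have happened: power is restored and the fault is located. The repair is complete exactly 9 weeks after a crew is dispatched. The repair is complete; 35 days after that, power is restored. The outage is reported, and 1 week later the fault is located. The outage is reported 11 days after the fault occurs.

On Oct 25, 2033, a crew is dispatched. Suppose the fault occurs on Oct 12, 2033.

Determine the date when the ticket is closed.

A crew is dispatched: Oct 25, 2033.
The repair is complete: Oct 25, 2033 + 9 weeks = Dec 27, 2033.
Power is restored: Dec 27, 2033 + 35 days = Jan 31, 2034.
The fault occurs: Oct 12, 2033.
The outage is reported: Oct 12, 2033 + 11 days = Oct 23, 2033.
The fault is located: Oct 23, 2033 + 1 week = Oct 30, 2033.
Both prerequisites met — power is restored (Jan 31, 2034), the fault is located (Oct 30, 2033); the later is Jan 31, 2034.
The ticket is closed: Jan 31, 2034 + 16 days = Feb 16, 2034.

Feb 16, 2034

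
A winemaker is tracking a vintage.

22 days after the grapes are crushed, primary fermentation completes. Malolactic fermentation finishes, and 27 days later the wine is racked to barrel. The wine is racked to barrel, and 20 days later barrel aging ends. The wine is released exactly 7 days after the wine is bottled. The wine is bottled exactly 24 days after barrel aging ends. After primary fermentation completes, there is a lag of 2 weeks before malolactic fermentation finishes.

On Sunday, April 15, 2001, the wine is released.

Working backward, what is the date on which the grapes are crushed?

Friday, December 22, 2000

The wine is released: Apr 15, 2001.
The wine is bottled: Apr 15, 2001 − 7 days = Apr 8, 2001.
Barrel aging ends: Apr 8, 2001 − 24 days = Mar 15, 2001.
The wine is racked to barrel: Mar 15, 2001 − 20 days = Feb 23, 2001.
Malolactic fermentation finishes: Feb 23, 2001 − 27 days = Jan 27, 2001.
Primary fermentation completes: Jan 27, 2001 − 2 weeks = Jan 13, 2001.
The grapes are crushed: Jan 13, 2001 − 22 days = Dec 22, 2000.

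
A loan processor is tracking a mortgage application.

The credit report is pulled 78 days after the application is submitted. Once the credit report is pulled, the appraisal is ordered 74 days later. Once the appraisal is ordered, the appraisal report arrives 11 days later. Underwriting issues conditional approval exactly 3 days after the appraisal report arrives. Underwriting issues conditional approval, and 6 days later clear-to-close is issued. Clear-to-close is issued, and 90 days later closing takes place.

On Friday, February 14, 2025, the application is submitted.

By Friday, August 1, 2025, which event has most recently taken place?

The application is submitted: Feb 14, 2025.
The credit report is pulled: Feb 14, 2025 + 78 days = May 3, 2025.
The appraisal is ordered: May 3, 2025 + 74 days = Jul 16, 2025.
The appraisal report arrives: Jul 16, 2025 + 11 days = Jul 27, 2025.
Underwriting issues conditional approval: Jul 27, 2025 + 3 days = Jul 30, 2025.
Clear-to-close is issued: Jul 30, 2025 + 6 days = Aug 5, 2025.
Closing takes place: Aug 5, 2025 + 90 days = Nov 3, 2025.
Aug 1, 2025 falls between when underwriting issues conditional approval (Jul 30, 2025) and when clear-to-close is issued (Aug 5, 2025).

Underwriting issues conditional approval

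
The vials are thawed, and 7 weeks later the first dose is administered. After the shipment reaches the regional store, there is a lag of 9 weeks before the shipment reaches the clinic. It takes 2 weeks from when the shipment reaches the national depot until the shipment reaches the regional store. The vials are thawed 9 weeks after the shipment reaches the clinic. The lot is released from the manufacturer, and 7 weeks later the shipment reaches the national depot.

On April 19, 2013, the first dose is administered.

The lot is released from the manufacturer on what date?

August 24, 2012

The first dose is administered: Apr 19, 2013.
The vials are thawed: Apr 19, 2013 − 7 weeks = Mar 1, 2013.
The shipment reaches the clinic: Mar 1, 2013 − 9 weeks = Dec 28, 2012.
The shipment reaches the regional store: Dec 28, 2012 − 9 weeks = Oct 26, 2012.
The shipment reaches the national depot: Oct 26, 2012 − 2 weeks = Oct 12, 2012.
The lot is released from the manufacturer: Oct 12, 2012 − 7 weeks = Aug 24, 2012.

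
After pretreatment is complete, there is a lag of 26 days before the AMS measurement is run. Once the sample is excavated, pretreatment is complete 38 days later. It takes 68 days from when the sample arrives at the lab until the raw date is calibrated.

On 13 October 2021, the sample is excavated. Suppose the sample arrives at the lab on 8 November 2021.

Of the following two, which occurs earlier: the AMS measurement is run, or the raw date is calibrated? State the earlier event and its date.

The sample is excavated: Oct 13, 2021.
Pretreatment is complete: Oct 13, 2021 + 38 days = Nov 20, 2021.
The AMS measurement is run: Nov 20, 2021 + 26 days = Dec 16, 2021.
The sample arrives at the lab: Nov 8, 2021.
The raw date is calibrated: Nov 8, 2021 + 68 days = Jan 15, 2022.
Comparing: the AMS measurement is run on Dec 16, 2021 vs the raw date is calibrated on Jan 15, 2022. Earlier: the AMS measurement is run.

The AMS measurement is run — 16 December 2021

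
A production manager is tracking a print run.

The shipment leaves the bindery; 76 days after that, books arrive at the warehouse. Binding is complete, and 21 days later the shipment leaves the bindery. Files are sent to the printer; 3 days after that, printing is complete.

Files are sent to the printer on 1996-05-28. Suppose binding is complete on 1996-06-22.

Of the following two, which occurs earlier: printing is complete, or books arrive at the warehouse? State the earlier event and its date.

Printing is complete — 1996-05-31

Files are sent to the printer: May 28, 1996.
Printing is complete: May 28, 1996 + 3 days = May 31, 1996.
Binding is complete: Jun 22, 1996.
The shipment leaves the bindery: Jun 22, 1996 + 21 days = Jul 13, 1996.
Books arrive at the warehouse: Jul 13, 1996 + 76 days = Sep 27, 1996.
Comparing: printing is complete on May 31, 1996 vs books arrive at the warehouse on Sep 27, 1996. Earlier: printing is complete.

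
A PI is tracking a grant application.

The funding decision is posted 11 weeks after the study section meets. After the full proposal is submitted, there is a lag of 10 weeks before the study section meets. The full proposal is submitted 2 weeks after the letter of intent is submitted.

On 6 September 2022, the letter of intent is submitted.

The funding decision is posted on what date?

The letter of intent is submitted: Sep 6, 2022.
The full proposal is submitted: Sep 6, 2022 + 2 weeks = Sep 20, 2022.
The study section meets: Sep 20, 2022 + 10 weeks = Nov 29, 2022.
The funding decision is posted: Nov 29, 2022 + 11 weeks = Feb 14, 2023.

14 February 2023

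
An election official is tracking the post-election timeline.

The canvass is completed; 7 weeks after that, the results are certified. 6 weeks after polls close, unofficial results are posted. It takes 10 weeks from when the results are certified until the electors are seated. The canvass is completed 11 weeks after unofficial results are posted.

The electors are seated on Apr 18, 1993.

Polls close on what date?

Aug 23, 1992

The electors are seated: Apr 18, 1993.
The results are certified: Apr 18, 1993 − 10 weeks = Feb 7, 1993.
The canvass is completed: Feb 7, 1993 − 7 weeks = Dec 20, 1992.
Unofficial results are posted: Dec 20, 1992 − 11 weeks = Oct 4, 1992.
Polls close: Oct 4, 1992 − 6 weeks = Aug 23, 1992.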